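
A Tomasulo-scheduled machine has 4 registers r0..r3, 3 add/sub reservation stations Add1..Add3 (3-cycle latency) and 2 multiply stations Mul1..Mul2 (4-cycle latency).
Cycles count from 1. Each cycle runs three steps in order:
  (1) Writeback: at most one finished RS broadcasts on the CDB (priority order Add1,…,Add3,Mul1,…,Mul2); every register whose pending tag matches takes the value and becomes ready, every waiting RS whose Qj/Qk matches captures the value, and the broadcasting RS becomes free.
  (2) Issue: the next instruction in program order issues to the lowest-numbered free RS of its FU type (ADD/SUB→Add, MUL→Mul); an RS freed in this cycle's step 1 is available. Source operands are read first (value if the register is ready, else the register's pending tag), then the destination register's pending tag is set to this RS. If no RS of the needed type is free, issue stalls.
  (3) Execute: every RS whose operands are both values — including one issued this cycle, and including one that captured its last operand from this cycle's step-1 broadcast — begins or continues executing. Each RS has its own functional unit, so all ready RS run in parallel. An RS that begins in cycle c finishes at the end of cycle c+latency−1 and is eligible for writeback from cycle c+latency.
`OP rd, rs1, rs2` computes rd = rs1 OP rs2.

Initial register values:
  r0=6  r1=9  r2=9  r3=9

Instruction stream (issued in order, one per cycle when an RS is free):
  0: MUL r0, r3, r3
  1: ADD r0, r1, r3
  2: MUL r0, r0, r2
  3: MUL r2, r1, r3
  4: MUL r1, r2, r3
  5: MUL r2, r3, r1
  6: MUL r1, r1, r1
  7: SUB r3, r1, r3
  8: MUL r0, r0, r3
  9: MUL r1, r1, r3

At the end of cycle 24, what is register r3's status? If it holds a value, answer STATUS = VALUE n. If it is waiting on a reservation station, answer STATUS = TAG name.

STATUS = VALUE 531432

cycle 1: issue MUL r0<-Mul1 // r0:Mul1,r1:9,r2:9,r3:9
cycle 2: issue ADD r0<-Add1 // r0:Add1,r1:9,r2:9,r3:9
cycle 3: issue MUL r0<-Mul2 // r0:Mul2,r1:9,r2:9,r3:9
cycle 4: stall // r0:Mul2,r1:9,r2:9,r3:9
cycle 5: CDB Add1=18; stall // r0:Mul2,r1:9,r2:9,r3:9
cycle 6: CDB Mul1=81; issue MUL r2<-Mul1 // r0:Mul2,r1:9,r2:Mul1,r3:9
cycle 7: stall // r0:Mul2,r1:9,r2:Mul1,r3:9
cycle 8: stall // r0:Mul2,r1:9,r2:Mul1,r3:9
cycle 9: CDB Mul2=162; issue MUL r1<-Mul2 // r0:162,r1:Mul2,r2:Mul1,r3:9
cycle 10: CDB Mul1=81; issue MUL r2<-Mul1 // r0:162,r1:Mul2,r2:Mul1,r3:9
cycle 11: stall // r0:162,r1:Mul2,r2:Mul1,r3:9
cycle 12: stall // r0:162,r1:Mul2,r2:Mul1,r3:9
cycle 13: stall // r0:162,r1:Mul2,r2:Mul1,r3:9
cycle 14: CDB Mul2=729; issue MUL r1<-Mul2 // r0:162,r1:Mul2,r2:Mul1,r3:9
cycle 15: issue SUB r3<-Add1 // r0:162,r1:Mul2,r2:Mul1,r3:Add1
cycle 16: stall // r0:162,r1:Mul2,r2:Mul1,r3:Add1
cycle 17: stall // r0:162,r1:Mul2,r2:Mul1,r3:Add1
cycle 18: CDB Mul1=6561; issue MUL r0<-Mul1 // r0:Mul1,r1:Mul2,r2:6561,r3:Add1
cycle 19: CDB Mul2=531441; issue MUL r1<-Mul2 // r0:Mul1,r1:Mul2,r2:6561,r3:Add1
cycle 20: - // r0:Mul1,r1:Mul2,r2:6561,r3:Add1
cycle 21: - // r0:Mul1,r1:Mul2,r2:6561,r3:Add1
cycle 22: CDB Add1=531432 // r0:Mul1,r1:Mul2,r2:6561,r3:531432
cycle 23: - // r0:Mul1,r1:Mul2,r2:6561,r3:531432
cycle 24: - // r0:Mul1,r1:Mul2,r2:6561,r3:531432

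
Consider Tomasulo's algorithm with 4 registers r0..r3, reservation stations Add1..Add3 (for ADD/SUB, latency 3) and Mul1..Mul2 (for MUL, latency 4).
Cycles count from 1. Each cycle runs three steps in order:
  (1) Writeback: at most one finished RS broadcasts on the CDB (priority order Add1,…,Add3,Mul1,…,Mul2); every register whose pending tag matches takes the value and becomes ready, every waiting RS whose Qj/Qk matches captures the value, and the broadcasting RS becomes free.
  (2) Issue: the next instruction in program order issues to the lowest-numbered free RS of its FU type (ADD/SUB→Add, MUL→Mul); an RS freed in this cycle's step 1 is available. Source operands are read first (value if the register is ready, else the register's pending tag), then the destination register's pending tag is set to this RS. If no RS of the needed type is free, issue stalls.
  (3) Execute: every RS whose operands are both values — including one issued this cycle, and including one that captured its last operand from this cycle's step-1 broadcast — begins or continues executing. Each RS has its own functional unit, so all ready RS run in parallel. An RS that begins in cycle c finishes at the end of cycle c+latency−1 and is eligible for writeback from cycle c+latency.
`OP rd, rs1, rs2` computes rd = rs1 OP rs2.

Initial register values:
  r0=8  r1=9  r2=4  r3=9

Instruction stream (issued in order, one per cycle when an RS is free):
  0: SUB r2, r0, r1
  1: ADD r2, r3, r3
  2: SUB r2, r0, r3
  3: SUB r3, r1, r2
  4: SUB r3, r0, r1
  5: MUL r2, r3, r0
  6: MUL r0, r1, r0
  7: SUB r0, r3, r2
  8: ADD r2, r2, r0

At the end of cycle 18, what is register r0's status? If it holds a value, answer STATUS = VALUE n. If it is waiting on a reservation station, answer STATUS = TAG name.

c1: issue SUB r2<-Add1 | r0:8,r1:9,r2:Add1,r3:9
c2: issue ADD r2<-Add2 | r0:8,r1:9,r2:Add2,r3:9
c3: issue SUB r2<-Add3 | r0:8,r1:9,r2:Add3,r3:9
c4: CDB Add1=-1; issue SUB r3<-Add1 | r0:8,r1:9,r2:Add3,r3:Add1
c5: CDB Add2=18; issue SUB r3<-Add2 | r0:8,r1:9,r2:Add3,r3:Add2
c6: CDB Add3=-1; issue MUL r2<-Mul1 | r0:8,r1:9,r2:Mul1,r3:Add2
c7: issue MUL r0<-Mul2 | r0:Mul2,r1:9,r2:Mul1,r3:Add2
c8: CDB Add2=-1; issue SUB r0<-Add2 | r0:Add2,r1:9,r2:Mul1,r3:-1
c9: CDB Add1=10; issue ADD r2<-Add1 | r0:Add2,r1:9,r2:Add1,r3:-1
c10: - | r0:Add2,r1:9,r2:Add1,r3:-1
c11: CDB Mul2=72 | r0:Add2,r1:9,r2:Add1,r3:-1
c12: CDB Mul1=-8 | r0:Add2,r1:9,r2:Add1,r3:-1
c13: - | r0:Add2,r1:9,r2:Add1,r3:-1
c14: - | r0:Add2,r1:9,r2:Add1,r3:-1
c15: CDB Add2=7 | r0:7,r1:9,r2:Add1,r3:-1
c16: - | r0:7,r1:9,r2:Add1,r3:-1
c17: - | r0:7,r1:9,r2:Add1,r3:-1
c18: CDB Add1=-1 | r0:7,r1:9,r2:-1,r3:-1

STATUS = VALUE 7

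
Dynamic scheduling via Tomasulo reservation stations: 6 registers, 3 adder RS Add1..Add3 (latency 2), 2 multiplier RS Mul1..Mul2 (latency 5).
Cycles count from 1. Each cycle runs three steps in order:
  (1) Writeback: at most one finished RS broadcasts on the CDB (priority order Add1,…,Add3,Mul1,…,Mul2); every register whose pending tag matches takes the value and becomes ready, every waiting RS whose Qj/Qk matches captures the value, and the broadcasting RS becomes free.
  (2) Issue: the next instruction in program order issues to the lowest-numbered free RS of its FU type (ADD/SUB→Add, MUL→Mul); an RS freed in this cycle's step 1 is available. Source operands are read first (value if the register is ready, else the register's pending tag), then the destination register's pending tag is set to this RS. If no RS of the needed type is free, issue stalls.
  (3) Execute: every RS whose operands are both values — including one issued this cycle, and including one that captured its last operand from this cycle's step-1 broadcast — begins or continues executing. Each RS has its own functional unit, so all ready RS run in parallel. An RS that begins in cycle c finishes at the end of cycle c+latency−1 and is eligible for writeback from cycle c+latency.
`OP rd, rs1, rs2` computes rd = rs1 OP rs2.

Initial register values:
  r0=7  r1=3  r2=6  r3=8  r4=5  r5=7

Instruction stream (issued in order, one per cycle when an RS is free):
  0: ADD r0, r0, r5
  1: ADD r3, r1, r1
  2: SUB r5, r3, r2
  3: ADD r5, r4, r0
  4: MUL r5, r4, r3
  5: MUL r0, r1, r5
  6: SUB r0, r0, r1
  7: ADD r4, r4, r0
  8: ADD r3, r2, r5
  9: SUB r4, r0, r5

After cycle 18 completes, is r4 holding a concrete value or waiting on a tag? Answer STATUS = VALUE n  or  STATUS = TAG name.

STATUS = TAG Add3

c1: issue ADD r0<-Add1 | r0:Add1,r1:3,r2:6,r3:8,r4:5,r5:7
c2: issue ADD r3<-Add2 | r0:Add1,r1:3,r2:6,r3:Add2,r4:5,r5:7
c3: CDB Add1=14; issue SUB r5<-Add1 | r0:14,r1:3,r2:6,r3:Add2,r4:5,r5:Add1
c4: CDB Add2=6; issue ADD r5<-Add2 | r0:14,r1:3,r2:6,r3:6,r4:5,r5:Add2
c5: issue MUL r5<-Mul1 | r0:14,r1:3,r2:6,r3:6,r4:5,r5:Mul1
c6: CDB Add1=0; issue MUL r0<-Mul2 | r0:Mul2,r1:3,r2:6,r3:6,r4:5,r5:Mul1
c7: CDB Add2=19; issue SUB r0<-Add1 | r0:Add1,r1:3,r2:6,r3:6,r4:5,r5:Mul1
c8: issue ADD r4<-Add2 | r0:Add1,r1:3,r2:6,r3:6,r4:Add2,r5:Mul1
c9: issue ADD r3<-Add3 | r0:Add1,r1:3,r2:6,r3:Add3,r4:Add2,r5:Mul1
c10: CDB Mul1=30; stall | r0:Add1,r1:3,r2:6,r3:Add3,r4:Add2,r5:30
c11: stall | r0:Add1,r1:3,r2:6,r3:Add3,r4:Add2,r5:30
c12: CDB Add3=36; issue SUB r4<-Add3 | r0:Add1,r1:3,r2:6,r3:36,r4:Add3,r5:30
c13: - | r0:Add1,r1:3,r2:6,r3:36,r4:Add3,r5:30
c14: - | r0:Add1,r1:3,r2:6,r3:36,r4:Add3,r5:30
c15: CDB Mul2=90 | r0:Add1,r1:3,r2:6,r3:36,r4:Add3,r5:30
c16: - | r0:Add1,r1:3,r2:6,r3:36,r4:Add3,r5:30
c17: CDB Add1=87 | r0:87,r1:3,r2:6,r3:36,r4:Add3,r5:30
c18: - | r0:87,r1:3,r2:6,r3:36,r4:Add3,r5:30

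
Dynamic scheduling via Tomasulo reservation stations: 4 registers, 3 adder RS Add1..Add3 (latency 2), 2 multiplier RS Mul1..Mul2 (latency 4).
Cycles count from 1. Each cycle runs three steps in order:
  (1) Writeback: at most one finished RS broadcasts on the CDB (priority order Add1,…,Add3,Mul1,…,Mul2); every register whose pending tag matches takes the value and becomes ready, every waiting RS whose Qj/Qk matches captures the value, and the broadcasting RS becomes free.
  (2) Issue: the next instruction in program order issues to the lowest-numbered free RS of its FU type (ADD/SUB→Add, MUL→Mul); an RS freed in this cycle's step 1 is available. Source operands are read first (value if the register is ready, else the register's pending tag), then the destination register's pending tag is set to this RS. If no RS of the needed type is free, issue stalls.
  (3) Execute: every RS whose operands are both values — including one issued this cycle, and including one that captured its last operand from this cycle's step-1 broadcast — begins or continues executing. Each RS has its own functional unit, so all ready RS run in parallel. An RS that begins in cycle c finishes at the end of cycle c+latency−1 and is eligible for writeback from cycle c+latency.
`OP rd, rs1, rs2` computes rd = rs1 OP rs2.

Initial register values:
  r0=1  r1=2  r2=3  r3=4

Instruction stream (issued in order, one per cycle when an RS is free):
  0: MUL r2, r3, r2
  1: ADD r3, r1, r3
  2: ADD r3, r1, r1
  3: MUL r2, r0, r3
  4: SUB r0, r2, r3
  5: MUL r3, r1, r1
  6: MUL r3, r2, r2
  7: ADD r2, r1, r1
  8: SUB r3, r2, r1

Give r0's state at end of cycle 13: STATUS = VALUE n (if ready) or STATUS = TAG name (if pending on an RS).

STATUS = VALUE 0

cycle 1: issue MUL r2<-Mul1 // r0:1,r1:2,r2:Mul1,r3:4
cycle 2: issue ADD r3<-Add1 // r0:1,r1:2,r2:Mul1,r3:Add1
cycle 3: issue ADD r3<-Add2 // r0:1,r1:2,r2:Mul1,r3:Add2
cycle 4: CDB Add1=6; issue MUL r2<-Mul2 // r0:1,r1:2,r2:Mul2,r3:Add2
cycle 5: CDB Add2=4; issue SUB r0<-Add1 // r0:Add1,r1:2,r2:Mul2,r3:4
cycle 6: CDB Mul1=12; issue MUL r3<-Mul1 // r0:Add1,r1:2,r2:Mul2,r3:Mul1
cycle 7: stall // r0:Add1,r1:2,r2:Mul2,r3:Mul1
cycle 8: stall // r0:Add1,r1:2,r2:Mul2,r3:Mul1
cycle 9: CDB Mul2=4; issue MUL r3<-Mul2 // r0:Add1,r1:2,r2:4,r3:Mul2
cycle 10: CDB Mul1=4; issue ADD r2<-Add2 // r0:Add1,r1:2,r2:Add2,r3:Mul2
cycle 11: CDB Add1=0; issue SUB r3<-Add1 // r0:0,r1:2,r2:Add2,r3:Add1
cycle 12: CDB Add2=4 // r0:0,r1:2,r2:4,r3:Add1
cycle 13: CDB Mul2=16 // r0:0,r1:2,r2:4,r3:Add1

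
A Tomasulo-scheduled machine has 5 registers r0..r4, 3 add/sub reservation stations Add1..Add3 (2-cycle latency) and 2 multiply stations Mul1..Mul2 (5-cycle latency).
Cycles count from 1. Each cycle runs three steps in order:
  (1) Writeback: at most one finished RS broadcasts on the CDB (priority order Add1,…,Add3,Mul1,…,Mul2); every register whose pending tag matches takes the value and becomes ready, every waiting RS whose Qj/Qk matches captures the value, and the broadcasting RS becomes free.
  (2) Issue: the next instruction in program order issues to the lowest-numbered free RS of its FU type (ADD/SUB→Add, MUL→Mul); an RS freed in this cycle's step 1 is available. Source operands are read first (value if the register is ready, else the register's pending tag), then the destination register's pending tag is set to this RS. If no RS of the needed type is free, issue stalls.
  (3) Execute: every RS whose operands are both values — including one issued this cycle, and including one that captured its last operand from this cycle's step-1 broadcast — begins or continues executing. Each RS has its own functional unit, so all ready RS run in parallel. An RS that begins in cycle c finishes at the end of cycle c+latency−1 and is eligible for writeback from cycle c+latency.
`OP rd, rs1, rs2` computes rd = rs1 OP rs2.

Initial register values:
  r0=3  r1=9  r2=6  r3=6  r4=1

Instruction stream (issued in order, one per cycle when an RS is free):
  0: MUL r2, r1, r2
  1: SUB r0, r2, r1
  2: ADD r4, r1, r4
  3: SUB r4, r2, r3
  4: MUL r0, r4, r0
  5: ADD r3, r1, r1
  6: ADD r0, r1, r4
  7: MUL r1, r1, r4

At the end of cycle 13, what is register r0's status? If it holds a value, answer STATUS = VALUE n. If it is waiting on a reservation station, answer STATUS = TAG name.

STATUS = VALUE 57

cycle 1: issue MUL r2<-Mul1 // r0:3,r1:9,r2:Mul1,r3:6,r4:1
cycle 2: issue SUB r0<-Add1 // r0:Add1,r1:9,r2:Mul1,r3:6,r4:1
cycle 3: issue ADD r4<-Add2 // r0:Add1,r1:9,r2:Mul1,r3:6,r4:Add2
cycle 4: issue SUB r4<-Add3 // r0:Add1,r1:9,r2:Mul1,r3:6,r4:Add3
cycle 5: CDB Add2=10; issue MUL r0<-Mul2 // r0:Mul2,r1:9,r2:Mul1,r3:6,r4:Add3
cycle 6: CDB Mul1=54; issue ADD r3<-Add2 // r0:Mul2,r1:9,r2:54,r3:Add2,r4:Add3
cycle 7: stall // r0:Mul2,r1:9,r2:54,r3:Add2,r4:Add3
cycle 8: CDB Add1=45; issue ADD r0<-Add1 // r0:Add1,r1:9,r2:54,r3:Add2,r4:Add3
cycle 9: CDB Add2=18; issue MUL r1<-Mul1 // r0:Add1,r1:Mul1,r2:54,r3:18,r4:Add3
cycle 10: CDB Add3=48 // r0:Add1,r1:Mul1,r2:54,r3:18,r4:48
cycle 11: - // r0:Add1,r1:Mul1,r2:54,r3:18,r4:48
cycle 12: CDB Add1=57 // r0:57,r1:Mul1,r2:54,r3:18,r4:48
cycle 13: - // r0:57,r1:Mul1,r2:54,r3:18,r4:48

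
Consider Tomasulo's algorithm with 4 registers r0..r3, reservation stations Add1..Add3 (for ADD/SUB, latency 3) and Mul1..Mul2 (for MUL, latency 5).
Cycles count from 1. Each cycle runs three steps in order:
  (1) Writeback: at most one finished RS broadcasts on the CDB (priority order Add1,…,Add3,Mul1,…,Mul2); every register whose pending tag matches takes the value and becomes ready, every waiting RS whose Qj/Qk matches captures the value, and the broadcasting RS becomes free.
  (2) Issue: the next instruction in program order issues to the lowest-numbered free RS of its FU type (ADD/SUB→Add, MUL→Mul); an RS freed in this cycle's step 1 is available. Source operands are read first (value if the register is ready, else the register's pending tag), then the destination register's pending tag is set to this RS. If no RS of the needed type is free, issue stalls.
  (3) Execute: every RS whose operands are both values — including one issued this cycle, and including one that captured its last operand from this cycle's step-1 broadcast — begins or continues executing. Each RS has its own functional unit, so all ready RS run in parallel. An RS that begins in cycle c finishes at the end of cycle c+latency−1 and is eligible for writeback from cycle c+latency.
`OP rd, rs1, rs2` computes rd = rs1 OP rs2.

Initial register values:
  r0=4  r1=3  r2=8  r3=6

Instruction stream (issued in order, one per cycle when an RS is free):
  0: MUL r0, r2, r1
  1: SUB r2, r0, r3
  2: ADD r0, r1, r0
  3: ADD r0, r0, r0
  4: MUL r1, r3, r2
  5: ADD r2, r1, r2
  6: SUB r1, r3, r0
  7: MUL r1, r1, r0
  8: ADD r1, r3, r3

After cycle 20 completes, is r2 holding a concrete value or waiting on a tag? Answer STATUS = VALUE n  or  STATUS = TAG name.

STATUS = VALUE 126

c1: issue MUL r0<-Mul1 | r0:Mul1,r1:3,r2:8,r3:6
c2: issue SUB r2<-Add1 | r0:Mul1,r1:3,r2:Add1,r3:6
c3: issue ADD r0<-Add2 | r0:Add2,r1:3,r2:Add1,r3:6
c4: issue ADD r0<-Add3 | r0:Add3,r1:3,r2:Add1,r3:6
c5: issue MUL r1<-Mul2 | r0:Add3,r1:Mul2,r2:Add1,r3:6
c6: CDB Mul1=24; stall | r0:Add3,r1:Mul2,r2:Add1,r3:6
c7: stall | r0:Add3,r1:Mul2,r2:Add1,r3:6
c8: stall | r0:Add3,r1:Mul2,r2:Add1,r3:6
c9: CDB Add1=18; issue ADD r2<-Add1 | r0:Add3,r1:Mul2,r2:Add1,r3:6
c10: CDB Add2=27; issue SUB r1<-Add2 | r0:Add3,r1:Add2,r2:Add1,r3:6
c11: issue MUL r1<-Mul1 | r0:Add3,r1:Mul1,r2:Add1,r3:6
c12: stall | r0:Add3,r1:Mul1,r2:Add1,r3:6
c13: CDB Add3=54; issue ADD r1<-Add3 | r0:54,r1:Add3,r2:Add1,r3:6
c14: CDB Mul2=108 | r0:54,r1:Add3,r2:Add1,r3:6
c15: - | r0:54,r1:Add3,r2:Add1,r3:6
c16: CDB Add2=-48 | r0:54,r1:Add3,r2:Add1,r3:6
c17: CDB Add1=126 | r0:54,r1:Add3,r2:126,r3:6
c18: CDB Add3=12 | r0:54,r1:12,r2:126,r3:6
c19: - | r0:54,r1:12,r2:126,r3:6
c20: - | r0:54,r1:12,r2:126,r3:6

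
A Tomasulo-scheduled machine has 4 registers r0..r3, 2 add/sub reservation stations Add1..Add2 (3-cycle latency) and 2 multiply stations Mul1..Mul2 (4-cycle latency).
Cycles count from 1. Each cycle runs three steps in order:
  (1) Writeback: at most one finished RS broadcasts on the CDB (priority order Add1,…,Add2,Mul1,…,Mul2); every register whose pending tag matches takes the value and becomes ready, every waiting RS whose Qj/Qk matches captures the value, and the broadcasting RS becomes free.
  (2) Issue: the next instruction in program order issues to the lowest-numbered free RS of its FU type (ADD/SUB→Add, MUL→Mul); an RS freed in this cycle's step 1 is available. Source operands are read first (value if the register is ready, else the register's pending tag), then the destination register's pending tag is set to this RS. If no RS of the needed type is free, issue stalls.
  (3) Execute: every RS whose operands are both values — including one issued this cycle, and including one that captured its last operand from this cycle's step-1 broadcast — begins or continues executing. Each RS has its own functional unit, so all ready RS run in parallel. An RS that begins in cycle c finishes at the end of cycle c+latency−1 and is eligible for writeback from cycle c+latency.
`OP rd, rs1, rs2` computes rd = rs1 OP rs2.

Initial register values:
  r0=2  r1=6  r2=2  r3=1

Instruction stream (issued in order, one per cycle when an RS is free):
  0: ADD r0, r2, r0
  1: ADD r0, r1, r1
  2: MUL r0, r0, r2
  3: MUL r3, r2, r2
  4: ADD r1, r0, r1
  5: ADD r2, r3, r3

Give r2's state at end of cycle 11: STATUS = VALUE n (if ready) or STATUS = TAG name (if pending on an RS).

STATUS = VALUE 8

c1: issue ADD r0<-Add1 | r0:Add1,r1:6,r2:2,r3:1
c2: issue ADD r0<-Add2 | r0:Add2,r1:6,r2:2,r3:1
c3: issue MUL r0<-Mul1 | r0:Mul1,r1:6,r2:2,r3:1
c4: CDB Add1=4; issue MUL r3<-Mul2 | r0:Mul1,r1:6,r2:2,r3:Mul2
c5: CDB Add2=12; issue ADD r1<-Add1 | r0:Mul1,r1:Add1,r2:2,r3:Mul2
c6: issue ADD r2<-Add2 | r0:Mul1,r1:Add1,r2:Add2,r3:Mul2
c7: - | r0:Mul1,r1:Add1,r2:Add2,r3:Mul2
c8: CDB Mul2=4 | r0:Mul1,r1:Add1,r2:Add2,r3:4
c9: CDB Mul1=24 | r0:24,r1:Add1,r2:Add2,r3:4
c10: - | r0:24,r1:Add1,r2:Add2,r3:4
c11: CDB Add2=8 | r0:24,r1:Add1,r2:8,r3:4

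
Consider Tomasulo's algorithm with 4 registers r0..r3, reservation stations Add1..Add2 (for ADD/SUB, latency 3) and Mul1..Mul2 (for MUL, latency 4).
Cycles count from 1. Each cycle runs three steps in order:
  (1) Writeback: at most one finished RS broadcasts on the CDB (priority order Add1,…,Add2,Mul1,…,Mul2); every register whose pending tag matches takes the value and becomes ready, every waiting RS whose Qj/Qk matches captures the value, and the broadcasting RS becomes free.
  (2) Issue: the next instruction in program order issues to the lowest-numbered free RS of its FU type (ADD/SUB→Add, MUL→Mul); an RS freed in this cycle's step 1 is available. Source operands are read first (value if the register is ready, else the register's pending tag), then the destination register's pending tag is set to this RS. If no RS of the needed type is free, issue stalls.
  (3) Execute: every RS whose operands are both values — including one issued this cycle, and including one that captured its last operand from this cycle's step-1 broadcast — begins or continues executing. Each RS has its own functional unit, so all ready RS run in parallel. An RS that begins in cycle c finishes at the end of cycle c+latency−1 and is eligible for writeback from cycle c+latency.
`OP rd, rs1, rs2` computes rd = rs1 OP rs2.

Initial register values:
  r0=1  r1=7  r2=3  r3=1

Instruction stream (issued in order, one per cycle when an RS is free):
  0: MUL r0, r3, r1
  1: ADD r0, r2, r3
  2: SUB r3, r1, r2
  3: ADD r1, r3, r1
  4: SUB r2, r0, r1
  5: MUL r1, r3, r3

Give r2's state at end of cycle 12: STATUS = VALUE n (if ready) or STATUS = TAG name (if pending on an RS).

cycle 1: issue MUL r0<-Mul1 // r0:Mul1,r1:7,r2:3,r3:1
cycle 2: issue ADD r0<-Add1 // r0:Add1,r1:7,r2:3,r3:1
cycle 3: issue SUB r3<-Add2 // r0:Add1,r1:7,r2:3,r3:Add2
cycle 4: stall // r0:Add1,r1:7,r2:3,r3:Add2
cycle 5: CDB Add1=4; issue ADD r1<-Add1 // r0:4,r1:Add1,r2:3,r3:Add2
cycle 6: CDB Add2=4; issue SUB r2<-Add2 // r0:4,r1:Add1,r2:Add2,r3:4
cycle 7: CDB Mul1=7; issue MUL r1<-Mul1 // r0:4,r1:Mul1,r2:Add2,r3:4
cycle 8: - // r0:4,r1:Mul1,r2:Add2,r3:4
cycle 9: CDB Add1=11 // r0:4,r1:Mul1,r2:Add2,r3:4
cycle 10: - // r0:4,r1:Mul1,r2:Add2,r3:4
cycle 11: CDB Mul1=16 // r0:4,r1:16,r2:Add2,r3:4
cycle 12: CDB Add2=-7 // r0:4,r1:16,r2:-7,r3:4

STATUS = VALUE -7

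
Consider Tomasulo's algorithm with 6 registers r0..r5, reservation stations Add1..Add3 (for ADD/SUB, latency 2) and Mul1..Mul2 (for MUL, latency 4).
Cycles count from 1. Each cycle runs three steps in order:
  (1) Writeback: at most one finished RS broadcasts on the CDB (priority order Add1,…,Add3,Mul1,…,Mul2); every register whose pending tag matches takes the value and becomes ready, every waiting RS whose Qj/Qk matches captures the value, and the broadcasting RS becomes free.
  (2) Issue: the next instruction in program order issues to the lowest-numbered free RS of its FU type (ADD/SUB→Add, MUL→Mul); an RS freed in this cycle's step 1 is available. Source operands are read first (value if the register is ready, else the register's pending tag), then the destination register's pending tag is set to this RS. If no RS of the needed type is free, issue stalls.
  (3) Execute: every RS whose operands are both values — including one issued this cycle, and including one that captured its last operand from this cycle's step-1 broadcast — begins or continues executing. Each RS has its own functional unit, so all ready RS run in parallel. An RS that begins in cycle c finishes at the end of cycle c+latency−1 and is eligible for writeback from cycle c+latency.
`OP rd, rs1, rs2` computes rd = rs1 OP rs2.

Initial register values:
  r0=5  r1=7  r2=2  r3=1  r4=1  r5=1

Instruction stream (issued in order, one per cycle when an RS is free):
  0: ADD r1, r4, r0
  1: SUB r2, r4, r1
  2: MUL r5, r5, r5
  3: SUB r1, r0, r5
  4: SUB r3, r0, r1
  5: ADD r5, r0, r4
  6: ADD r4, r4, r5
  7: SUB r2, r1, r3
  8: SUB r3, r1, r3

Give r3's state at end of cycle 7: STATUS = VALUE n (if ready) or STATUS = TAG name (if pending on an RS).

  c1: issue ADD r1<-Add1  regs: r0:5,r1:Add1,r2:2,r3:1,r4:1,r5:1
  c2: issue SUB r2<-Add2  regs: r0:5,r1:Add1,r2:Add2,r3:1,r4:1,r5:1
  c3: CDB Add1=6; issue MUL r5<-Mul1  regs: r0:5,r1:6,r2:Add2,r3:1,r4:1,r5:Mul1
  c4: issue SUB r1<-Add1  regs: r0:5,r1:Add1,r2:Add2,r3:1,r4:1,r5:Mul1
  c5: CDB Add2=-5; issue SUB r3<-Add2  regs: r0:5,r1:Add1,r2:-5,r3:Add2,r4:1,r5:Mul1
  c6: issue ADD r5<-Add3  regs: r0:5,r1:Add1,r2:-5,r3:Add2,r4:1,r5:Add3
  c7: CDB Mul1=1; stall  regs: r0:5,r1:Add1,r2:-5,r3:Add2,r4:1,r5:Add3

STATUS = TAG Add2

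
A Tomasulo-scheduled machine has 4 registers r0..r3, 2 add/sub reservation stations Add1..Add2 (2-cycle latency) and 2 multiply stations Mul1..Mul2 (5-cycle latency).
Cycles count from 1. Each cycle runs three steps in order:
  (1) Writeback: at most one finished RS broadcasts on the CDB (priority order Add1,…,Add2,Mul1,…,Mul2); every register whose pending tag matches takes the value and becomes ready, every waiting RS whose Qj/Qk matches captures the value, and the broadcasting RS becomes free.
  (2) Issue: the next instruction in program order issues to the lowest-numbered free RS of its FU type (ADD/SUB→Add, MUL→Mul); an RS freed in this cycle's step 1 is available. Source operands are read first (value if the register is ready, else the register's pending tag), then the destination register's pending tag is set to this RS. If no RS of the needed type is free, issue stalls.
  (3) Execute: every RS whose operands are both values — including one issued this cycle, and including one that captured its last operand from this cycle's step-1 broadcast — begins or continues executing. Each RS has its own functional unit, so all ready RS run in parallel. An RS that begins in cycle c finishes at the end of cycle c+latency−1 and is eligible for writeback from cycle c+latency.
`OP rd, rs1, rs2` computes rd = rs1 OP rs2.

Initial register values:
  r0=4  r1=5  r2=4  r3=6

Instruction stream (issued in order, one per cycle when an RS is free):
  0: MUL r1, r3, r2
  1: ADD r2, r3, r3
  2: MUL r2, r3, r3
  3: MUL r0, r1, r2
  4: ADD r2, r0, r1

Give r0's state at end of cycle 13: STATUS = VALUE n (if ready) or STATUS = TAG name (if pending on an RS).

STATUS = VALUE 864

c1: issue MUL r1<-Mul1 | r0:4,r1:Mul1,r2:4,r3:6
c2: issue ADD r2<-Add1 | r0:4,r1:Mul1,r2:Add1,r3:6
c3: issue MUL r2<-Mul2 | r0:4,r1:Mul1,r2:Mul2,r3:6
c4: CDB Add1=12; stall | r0:4,r1:Mul1,r2:Mul2,r3:6
c5: stall | r0:4,r1:Mul1,r2:Mul2,r3:6
c6: CDB Mul1=24; issue MUL r0<-Mul1 | r0:Mul1,r1:24,r2:Mul2,r3:6
c7: issue ADD r2<-Add1 | r0:Mul1,r1:24,r2:Add1,r3:6
c8: CDB Mul2=36 | r0:Mul1,r1:24,r2:Add1,r3:6
c9: - | r0:Mul1,r1:24,r2:Add1,r3:6
c10: - | r0:Mul1,r1:24,r2:Add1,r3:6
c11: - | r0:Mul1,r1:24,r2:Add1,r3:6
c12: - | r0:Mul1,r1:24,r2:Add1,r3:6
c13: CDB Mul1=864 | r0:864,r1:24,r2:Add1,r3:6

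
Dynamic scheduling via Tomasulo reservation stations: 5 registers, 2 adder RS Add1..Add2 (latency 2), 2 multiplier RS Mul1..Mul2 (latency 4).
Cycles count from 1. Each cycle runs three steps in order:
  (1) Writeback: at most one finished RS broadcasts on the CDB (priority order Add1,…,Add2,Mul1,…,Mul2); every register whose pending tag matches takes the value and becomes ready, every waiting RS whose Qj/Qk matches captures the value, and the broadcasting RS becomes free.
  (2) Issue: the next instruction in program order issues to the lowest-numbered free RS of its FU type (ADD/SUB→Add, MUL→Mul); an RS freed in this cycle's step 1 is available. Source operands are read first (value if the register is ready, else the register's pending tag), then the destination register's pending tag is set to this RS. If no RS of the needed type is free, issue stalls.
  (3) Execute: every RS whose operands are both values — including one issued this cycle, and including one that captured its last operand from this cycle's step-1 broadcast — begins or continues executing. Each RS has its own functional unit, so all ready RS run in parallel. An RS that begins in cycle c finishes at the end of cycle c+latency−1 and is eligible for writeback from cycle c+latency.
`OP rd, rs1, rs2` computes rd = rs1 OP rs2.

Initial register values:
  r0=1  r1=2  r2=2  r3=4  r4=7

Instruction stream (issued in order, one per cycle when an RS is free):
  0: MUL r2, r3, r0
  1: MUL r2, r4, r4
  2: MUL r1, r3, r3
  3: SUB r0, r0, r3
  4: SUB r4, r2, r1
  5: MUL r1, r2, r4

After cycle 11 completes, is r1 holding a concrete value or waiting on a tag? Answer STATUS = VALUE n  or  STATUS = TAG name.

c1: issue MUL r2<-Mul1 | r0:1,r1:2,r2:Mul1,r3:4,r4:7
c2: issue MUL r2<-Mul2 | r0:1,r1:2,r2:Mul2,r3:4,r4:7
c3: stall | r0:1,r1:2,r2:Mul2,r3:4,r4:7
c4: stall | r0:1,r1:2,r2:Mul2,r3:4,r4:7
c5: CDB Mul1=4; issue MUL r1<-Mul1 | r0:1,r1:Mul1,r2:Mul2,r3:4,r4:7
c6: CDB Mul2=49; issue SUB r0<-Add1 | r0:Add1,r1:Mul1,r2:49,r3:4,r4:7
c7: issue SUB r4<-Add2 | r0:Add1,r1:Mul1,r2:49,r3:4,r4:Add2
c8: CDB Add1=-3; issue MUL r1<-Mul2 | r0:-3,r1:Mul2,r2:49,r3:4,r4:Add2
c9: CDB Mul1=16 | r0:-3,r1:Mul2,r2:49,r3:4,r4:Add2
c10: - | r0:-3,r1:Mul2,r2:49,r3:4,r4:Add2
c11: CDB Add2=33 | r0:-3,r1:Mul2,r2:49,r3:4,r4:33

STATUS = TAG Mul2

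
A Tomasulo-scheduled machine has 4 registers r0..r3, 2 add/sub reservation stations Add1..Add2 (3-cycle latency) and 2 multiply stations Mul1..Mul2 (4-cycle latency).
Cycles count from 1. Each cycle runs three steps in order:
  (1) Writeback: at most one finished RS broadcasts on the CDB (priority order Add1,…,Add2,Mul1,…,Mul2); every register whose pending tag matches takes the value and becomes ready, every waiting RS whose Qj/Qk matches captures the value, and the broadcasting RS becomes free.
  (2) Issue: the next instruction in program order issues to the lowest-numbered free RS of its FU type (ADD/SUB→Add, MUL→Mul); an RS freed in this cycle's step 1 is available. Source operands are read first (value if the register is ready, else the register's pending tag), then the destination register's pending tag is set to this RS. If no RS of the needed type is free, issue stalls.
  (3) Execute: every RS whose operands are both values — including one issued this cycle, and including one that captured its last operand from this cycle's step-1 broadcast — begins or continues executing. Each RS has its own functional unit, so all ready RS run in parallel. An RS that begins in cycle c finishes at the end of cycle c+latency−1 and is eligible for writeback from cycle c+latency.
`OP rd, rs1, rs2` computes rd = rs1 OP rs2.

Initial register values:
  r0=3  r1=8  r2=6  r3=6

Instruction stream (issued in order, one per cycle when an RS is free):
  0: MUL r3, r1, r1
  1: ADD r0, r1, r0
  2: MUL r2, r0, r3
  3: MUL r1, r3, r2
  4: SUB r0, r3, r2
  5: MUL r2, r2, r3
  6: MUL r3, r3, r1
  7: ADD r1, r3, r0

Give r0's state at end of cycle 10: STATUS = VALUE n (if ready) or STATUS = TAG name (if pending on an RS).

STATUS = TAG Add1

  c1: issue MUL r3<-Mul1  regs: r0:3,r1:8,r2:6,r3:Mul1
  c2: issue ADD r0<-Add1  regs: r0:Add1,r1:8,r2:6,r3:Mul1
  c3: issue MUL r2<-Mul2  regs: r0:Add1,r1:8,r2:Mul2,r3:Mul1
  c4: stall  regs: r0:Add1,r1:8,r2:Mul2,r3:Mul1
  c5: CDB Add1=11; stall  regs: r0:11,r1:8,r2:Mul2,r3:Mul1
  c6: CDB Mul1=64; issue MUL r1<-Mul1  regs: r0:11,r1:Mul1,r2:Mul2,r3:64
  c7: issue SUB r0<-Add1  regs: r0:Add1,r1:Mul1,r2:Mul2,r3:64
  c8: stall  regs: r0:Add1,r1:Mul1,r2:Mul2,r3:64
  c9: stall  regs: r0:Add1,r1:Mul1,r2:Mul2,r3:64
  c10: CDB Mul2=704; issue MUL r2<-Mul2  regs: r0:Add1,r1:Mul1,r2:Mul2,r3:64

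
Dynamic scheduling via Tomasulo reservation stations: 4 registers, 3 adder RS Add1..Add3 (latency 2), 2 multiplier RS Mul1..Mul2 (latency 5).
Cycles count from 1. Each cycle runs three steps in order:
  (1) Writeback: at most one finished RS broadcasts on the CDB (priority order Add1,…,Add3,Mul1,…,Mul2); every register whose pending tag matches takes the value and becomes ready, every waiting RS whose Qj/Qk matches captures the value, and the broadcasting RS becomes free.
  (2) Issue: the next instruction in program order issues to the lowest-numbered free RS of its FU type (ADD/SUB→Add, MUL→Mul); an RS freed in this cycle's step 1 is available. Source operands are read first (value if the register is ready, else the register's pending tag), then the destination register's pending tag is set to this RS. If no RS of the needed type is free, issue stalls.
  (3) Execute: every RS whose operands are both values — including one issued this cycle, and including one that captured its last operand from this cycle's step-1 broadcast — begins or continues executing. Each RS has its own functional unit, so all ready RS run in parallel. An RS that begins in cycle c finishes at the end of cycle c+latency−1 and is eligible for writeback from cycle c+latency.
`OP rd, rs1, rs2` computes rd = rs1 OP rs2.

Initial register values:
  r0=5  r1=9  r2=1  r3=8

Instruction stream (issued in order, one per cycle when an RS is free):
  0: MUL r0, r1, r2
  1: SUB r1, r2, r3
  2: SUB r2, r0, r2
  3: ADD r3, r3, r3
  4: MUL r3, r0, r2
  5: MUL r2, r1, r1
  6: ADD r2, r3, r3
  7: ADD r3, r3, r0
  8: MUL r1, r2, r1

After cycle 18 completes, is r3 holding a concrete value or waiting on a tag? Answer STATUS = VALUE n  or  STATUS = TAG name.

c1: issue MUL r0<-Mul1 | r0:Mul1,r1:9,r2:1,r3:8
c2: issue SUB r1<-Add1 | r0:Mul1,r1:Add1,r2:1,r3:8
c3: issue SUB r2<-Add2 | r0:Mul1,r1:Add1,r2:Add2,r3:8
c4: CDB Add1=-7; issue ADD r3<-Add1 | r0:Mul1,r1:-7,r2:Add2,r3:Add1
c5: issue MUL r3<-Mul2 | r0:Mul1,r1:-7,r2:Add2,r3:Mul2
c6: CDB Add1=16; stall | r0:Mul1,r1:-7,r2:Add2,r3:Mul2
c7: CDB Mul1=9; issue MUL r2<-Mul1 | r0:9,r1:-7,r2:Mul1,r3:Mul2
c8: issue ADD r2<-Add1 | r0:9,r1:-7,r2:Add1,r3:Mul2
c9: CDB Add2=8; issue ADD r3<-Add2 | r0:9,r1:-7,r2:Add1,r3:Add2
c10: stall | r0:9,r1:-7,r2:Add1,r3:Add2
c11: stall | r0:9,r1:-7,r2:Add1,r3:Add2
c12: CDB Mul1=49; issue MUL r1<-Mul1 | r0:9,r1:Mul1,r2:Add1,r3:Add2
c13: - | r0:9,r1:Mul1,r2:Add1,r3:Add2
c14: CDB Mul2=72 | r0:9,r1:Mul1,r2:Add1,r3:Add2
c15: - | r0:9,r1:Mul1,r2:Add1,r3:Add2
c16: CDB Add1=144 | r0:9,r1:Mul1,r2:144,r3:Add2
c17: CDB Add2=81 | r0:9,r1:Mul1,r2:144,r3:81
c18: - | r0:9,r1:Mul1,r2:144,r3:81

STATUS = VALUE 81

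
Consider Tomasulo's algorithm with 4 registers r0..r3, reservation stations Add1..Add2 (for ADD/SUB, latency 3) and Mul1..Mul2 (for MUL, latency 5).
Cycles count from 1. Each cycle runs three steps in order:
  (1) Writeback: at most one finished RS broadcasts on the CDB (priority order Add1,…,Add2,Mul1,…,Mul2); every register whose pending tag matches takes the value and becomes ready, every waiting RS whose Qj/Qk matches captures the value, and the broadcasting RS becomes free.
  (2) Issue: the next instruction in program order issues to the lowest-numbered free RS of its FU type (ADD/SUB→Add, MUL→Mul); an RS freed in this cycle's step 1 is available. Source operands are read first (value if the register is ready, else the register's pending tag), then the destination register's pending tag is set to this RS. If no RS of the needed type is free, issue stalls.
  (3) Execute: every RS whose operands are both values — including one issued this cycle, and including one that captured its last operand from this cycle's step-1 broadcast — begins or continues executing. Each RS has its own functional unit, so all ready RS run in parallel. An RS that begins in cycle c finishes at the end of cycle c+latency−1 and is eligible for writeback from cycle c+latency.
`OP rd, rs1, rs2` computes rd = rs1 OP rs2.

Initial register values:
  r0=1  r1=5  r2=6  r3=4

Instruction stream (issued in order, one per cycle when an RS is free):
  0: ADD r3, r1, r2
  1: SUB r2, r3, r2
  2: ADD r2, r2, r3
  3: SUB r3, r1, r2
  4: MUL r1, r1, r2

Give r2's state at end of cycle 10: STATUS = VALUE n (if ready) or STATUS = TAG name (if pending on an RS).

c1: issue ADD r3<-Add1 | r0:1,r1:5,r2:6,r3:Add1
c2: issue SUB r2<-Add2 | r0:1,r1:5,r2:Add2,r3:Add1
c3: stall | r0:1,r1:5,r2:Add2,r3:Add1
c4: CDB Add1=11; issue ADD r2<-Add1 | r0:1,r1:5,r2:Add1,r3:11
c5: stall | r0:1,r1:5,r2:Add1,r3:11
c6: stall | r0:1,r1:5,r2:Add1,r3:11
c7: CDB Add2=5; issue SUB r3<-Add2 | r0:1,r1:5,r2:Add1,r3:Add2
c8: issue MUL r1<-Mul1 | r0:1,r1:Mul1,r2:Add1,r3:Add2
c9: - | r0:1,r1:Mul1,r2:Add1,r3:Add2
c10: CDB Add1=16 | r0:1,r1:Mul1,r2:16,r3:Add2

STATUS = VALUE 16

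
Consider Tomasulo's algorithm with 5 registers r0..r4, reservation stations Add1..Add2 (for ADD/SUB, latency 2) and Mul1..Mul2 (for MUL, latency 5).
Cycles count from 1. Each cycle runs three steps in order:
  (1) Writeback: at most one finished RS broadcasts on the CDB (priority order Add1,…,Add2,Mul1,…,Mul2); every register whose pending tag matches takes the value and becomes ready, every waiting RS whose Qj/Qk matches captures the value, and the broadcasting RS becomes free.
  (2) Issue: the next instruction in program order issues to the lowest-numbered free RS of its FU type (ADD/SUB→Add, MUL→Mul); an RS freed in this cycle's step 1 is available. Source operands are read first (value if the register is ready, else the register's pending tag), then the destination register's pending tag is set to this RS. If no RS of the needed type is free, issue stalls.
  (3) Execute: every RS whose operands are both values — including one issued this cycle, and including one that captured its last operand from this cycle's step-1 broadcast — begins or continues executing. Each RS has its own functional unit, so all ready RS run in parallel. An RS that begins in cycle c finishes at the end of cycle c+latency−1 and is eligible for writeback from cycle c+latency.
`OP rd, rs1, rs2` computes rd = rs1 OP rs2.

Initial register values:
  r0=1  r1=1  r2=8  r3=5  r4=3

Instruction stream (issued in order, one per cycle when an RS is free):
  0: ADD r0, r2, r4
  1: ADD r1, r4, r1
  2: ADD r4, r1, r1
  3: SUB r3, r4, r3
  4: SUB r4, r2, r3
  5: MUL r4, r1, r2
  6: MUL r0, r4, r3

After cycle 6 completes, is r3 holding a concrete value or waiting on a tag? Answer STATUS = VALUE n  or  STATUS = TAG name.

c1: issue ADD r0<-Add1 | r0:Add1,r1:1,r2:8,r3:5,r4:3
c2: issue ADD r1<-Add2 | r0:Add1,r1:Add2,r2:8,r3:5,r4:3
c3: CDB Add1=11; issue ADD r4<-Add1 | r0:11,r1:Add2,r2:8,r3:5,r4:Add1
c4: CDB Add2=4; issue SUB r3<-Add2 | r0:11,r1:4,r2:8,r3:Add2,r4:Add1
c5: stall | r0:11,r1:4,r2:8,r3:Add2,r4:Add1
c6: CDB Add1=8; issue SUB r4<-Add1 | r0:11,r1:4,r2:8,r3:Add2,r4:Add1

STATUS = TAG Add2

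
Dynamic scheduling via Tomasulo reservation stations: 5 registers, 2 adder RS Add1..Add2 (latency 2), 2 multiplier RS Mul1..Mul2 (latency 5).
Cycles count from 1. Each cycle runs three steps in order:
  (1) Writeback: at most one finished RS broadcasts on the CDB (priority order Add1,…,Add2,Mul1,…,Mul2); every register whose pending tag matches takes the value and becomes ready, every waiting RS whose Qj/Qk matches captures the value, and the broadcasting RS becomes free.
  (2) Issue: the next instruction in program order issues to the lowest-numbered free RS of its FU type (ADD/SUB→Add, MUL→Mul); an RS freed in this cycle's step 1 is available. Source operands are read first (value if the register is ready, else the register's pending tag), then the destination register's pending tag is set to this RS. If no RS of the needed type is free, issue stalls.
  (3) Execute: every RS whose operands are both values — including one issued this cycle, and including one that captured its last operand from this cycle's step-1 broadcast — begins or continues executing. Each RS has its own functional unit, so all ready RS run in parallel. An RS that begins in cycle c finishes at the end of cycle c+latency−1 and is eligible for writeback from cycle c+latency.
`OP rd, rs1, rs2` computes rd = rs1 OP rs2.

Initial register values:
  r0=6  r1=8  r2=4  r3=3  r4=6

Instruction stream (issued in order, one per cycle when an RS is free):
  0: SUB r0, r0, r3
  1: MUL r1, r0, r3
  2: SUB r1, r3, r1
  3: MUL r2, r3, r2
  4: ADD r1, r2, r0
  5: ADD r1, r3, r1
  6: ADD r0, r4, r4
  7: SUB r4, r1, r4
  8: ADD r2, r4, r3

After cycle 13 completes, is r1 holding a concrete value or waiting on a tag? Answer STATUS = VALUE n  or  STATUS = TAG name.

cycle 1: issue SUB r0<-Add1 // r0:Add1,r1:8,r2:4,r3:3,r4:6
cycle 2: issue MUL r1<-Mul1 // r0:Add1,r1:Mul1,r2:4,r3:3,r4:6
cycle 3: CDB Add1=3; issue SUB r1<-Add1 // r0:3,r1:Add1,r2:4,r3:3,r4:6
cycle 4: issue MUL r2<-Mul2 // r0:3,r1:Add1,r2:Mul2,r3:3,r4:6
cycle 5: issue ADD r1<-Add2 // r0:3,r1:Add2,r2:Mul2,r3:3,r4:6
cycle 6: stall // r0:3,r1:Add2,r2:Mul2,r3:3,r4:6
cycle 7: stall // r0:3,r1:Add2,r2:Mul2,r3:3,r4:6
cycle 8: CDB Mul1=9; stall // r0:3,r1:Add2,r2:Mul2,r3:3,r4:6
cycle 9: CDB Mul2=12; stall // r0:3,r1:Add2,r2:12,r3:3,r4:6
cycle 10: CDB Add1=-6; issue ADD r1<-Add1 // r0:3,r1:Add1,r2:12,r3:3,r4:6
cycle 11: CDB Add2=15; issue ADD r0<-Add2 // r0:Add2,r1:Add1,r2:12,r3:3,r4:6
cycle 12: stall // r0:Add2,r1:Add1,r2:12,r3:3,r4:6
cycle 13: CDB Add1=18; issue SUB r4<-Add1 // r0:Add2,r1:18,r2:12,r3:3,r4:Add1

STATUS = VALUE 18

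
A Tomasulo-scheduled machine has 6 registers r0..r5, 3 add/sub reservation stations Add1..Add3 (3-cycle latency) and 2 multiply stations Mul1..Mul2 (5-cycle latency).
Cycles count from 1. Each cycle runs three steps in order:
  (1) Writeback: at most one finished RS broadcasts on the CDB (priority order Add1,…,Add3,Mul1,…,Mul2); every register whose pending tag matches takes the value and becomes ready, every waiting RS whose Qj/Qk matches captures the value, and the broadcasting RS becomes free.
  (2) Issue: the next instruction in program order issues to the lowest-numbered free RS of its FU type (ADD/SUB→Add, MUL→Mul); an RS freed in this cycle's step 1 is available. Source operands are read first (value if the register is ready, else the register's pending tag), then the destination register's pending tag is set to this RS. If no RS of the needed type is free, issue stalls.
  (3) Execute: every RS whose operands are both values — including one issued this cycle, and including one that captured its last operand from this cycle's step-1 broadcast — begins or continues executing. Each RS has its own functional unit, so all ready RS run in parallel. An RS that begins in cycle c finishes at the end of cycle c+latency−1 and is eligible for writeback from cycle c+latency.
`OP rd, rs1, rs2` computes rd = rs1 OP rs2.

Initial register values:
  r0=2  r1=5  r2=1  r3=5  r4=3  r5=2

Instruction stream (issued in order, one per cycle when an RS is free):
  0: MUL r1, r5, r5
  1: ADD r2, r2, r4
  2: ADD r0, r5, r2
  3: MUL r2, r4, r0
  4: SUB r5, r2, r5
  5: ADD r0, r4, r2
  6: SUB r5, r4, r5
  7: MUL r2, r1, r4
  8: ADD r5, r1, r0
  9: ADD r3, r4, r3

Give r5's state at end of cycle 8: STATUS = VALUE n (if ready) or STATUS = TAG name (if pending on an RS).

STATUS = TAG Add2

cycle 1: issue MUL r1<-Mul1 // r0:2,r1:Mul1,r2:1,r3:5,r4:3,r5:2
cycle 2: issue ADD r2<-Add1 // r0:2,r1:Mul1,r2:Add1,r3:5,r4:3,r5:2
cycle 3: issue ADD r0<-Add2 // r0:Add2,r1:Mul1,r2:Add1,r3:5,r4:3,r5:2
cycle 4: issue MUL r2<-Mul2 // r0:Add2,r1:Mul1,r2:Mul2,r3:5,r4:3,r5:2
cycle 5: CDB Add1=4; issue SUB r5<-Add1 // r0:Add2,r1:Mul1,r2:Mul2,r3:5,r4:3,r5:Add1
cycle 6: CDB Mul1=4; issue ADD r0<-Add3 // r0:Add3,r1:4,r2:Mul2,r3:5,r4:3,r5:Add1
cycle 7: stall // r0:Add3,r1:4,r2:Mul2,r3:5,r4:3,r5:Add1
cycle 8: CDB Add2=6; issue SUB r5<-Add2 // r0:Add3,r1:4,r2:Mul2,r3:5,r4:3,r5:Add2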